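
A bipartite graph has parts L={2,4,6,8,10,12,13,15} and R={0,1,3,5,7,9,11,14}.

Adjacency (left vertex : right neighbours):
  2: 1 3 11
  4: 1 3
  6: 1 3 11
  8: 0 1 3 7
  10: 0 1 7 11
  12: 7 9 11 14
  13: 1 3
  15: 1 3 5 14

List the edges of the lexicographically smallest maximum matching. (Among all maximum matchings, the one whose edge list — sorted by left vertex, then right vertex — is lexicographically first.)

|M| = 7 (so the lex-smallest maximum matching has 7 edges)
process left vertices in ascending order; for each, take the smallest-labelled available neighbour that still permits 7 edges overall, or leave it unmatched if none does
lex-smallest matching: {2-1, 4-3, 6-11, 8-0, 10-7, 12-9, 15-5}

Lex-smallest maximum matching: {(2,1), (4,3), (6,11), (8,0), (10,7), (12,9), (15,5)}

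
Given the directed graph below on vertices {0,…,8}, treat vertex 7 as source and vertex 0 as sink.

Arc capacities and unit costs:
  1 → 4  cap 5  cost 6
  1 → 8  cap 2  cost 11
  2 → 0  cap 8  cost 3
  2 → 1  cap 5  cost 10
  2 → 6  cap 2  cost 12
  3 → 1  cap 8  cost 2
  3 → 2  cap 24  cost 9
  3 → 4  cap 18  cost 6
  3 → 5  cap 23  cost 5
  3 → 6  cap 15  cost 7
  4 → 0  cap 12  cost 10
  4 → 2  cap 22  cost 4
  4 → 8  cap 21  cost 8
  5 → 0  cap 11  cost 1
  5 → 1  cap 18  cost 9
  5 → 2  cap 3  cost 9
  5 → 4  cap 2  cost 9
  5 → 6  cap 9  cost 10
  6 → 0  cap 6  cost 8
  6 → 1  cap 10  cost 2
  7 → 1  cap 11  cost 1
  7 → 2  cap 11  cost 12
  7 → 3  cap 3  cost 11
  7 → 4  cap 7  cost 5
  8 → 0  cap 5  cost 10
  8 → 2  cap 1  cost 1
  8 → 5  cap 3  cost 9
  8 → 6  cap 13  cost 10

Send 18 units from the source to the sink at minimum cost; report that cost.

Minimum cost for 18 units: 271

shortest-cost path #1: 7→4→2→0 push 7 @ unit cost 12 (adds 84)
shortest-cost path #2: 7→1→4→2→0 push 1 @ unit cost 14 (adds 14)
shortest-cost path #3: 7→1→4→0 push 4 @ unit cost 17 (adds 68)
shortest-cost path #4: 7→3→5→0 push 3 @ unit cost 17 (adds 51)
shortest-cost path #5: 7→2→4→0 push 3 @ unit cost 18 (adds 54)
total cost = 271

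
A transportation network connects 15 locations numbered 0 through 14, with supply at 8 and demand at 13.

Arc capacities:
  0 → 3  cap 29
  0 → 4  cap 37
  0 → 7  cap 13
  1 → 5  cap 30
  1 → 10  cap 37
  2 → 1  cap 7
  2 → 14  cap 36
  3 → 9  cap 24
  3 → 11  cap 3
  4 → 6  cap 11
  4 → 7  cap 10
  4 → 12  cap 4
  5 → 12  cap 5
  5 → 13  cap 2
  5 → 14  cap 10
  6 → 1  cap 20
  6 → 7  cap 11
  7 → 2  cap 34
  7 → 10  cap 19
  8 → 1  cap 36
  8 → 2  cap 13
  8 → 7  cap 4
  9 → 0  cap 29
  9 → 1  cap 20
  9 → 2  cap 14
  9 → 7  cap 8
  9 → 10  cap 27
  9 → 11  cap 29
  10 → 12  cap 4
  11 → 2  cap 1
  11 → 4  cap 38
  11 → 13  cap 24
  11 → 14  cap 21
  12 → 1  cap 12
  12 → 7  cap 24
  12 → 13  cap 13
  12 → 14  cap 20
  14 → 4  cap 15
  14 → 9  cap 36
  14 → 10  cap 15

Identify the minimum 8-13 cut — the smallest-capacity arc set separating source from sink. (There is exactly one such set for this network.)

Min-cut arcs: {(5,12), (5,13), (5,14), (8,2), (8,7), (10,12)} (total capacity 38)

augment #1: 8→1→5→13 push 2
augment #2: 8→1→5→12→13 push 5
augment #3: 8→1→10→12→13 push 4
augment #4: 8→2→14→4→12→13 push 4
augment #5: 8→2→14→9→11→13 push 9
augment #6: 8→1→5→14→9→11→13 push 10
augment #7: 8→7→2→14→9→11→13 push 4
max flow = 38; residual-reachable set from 8 gives S-side
cut edges (S→T): {(5,12), (5,13), (5,14), (8,2), (8,7), (10,12)} total cap 38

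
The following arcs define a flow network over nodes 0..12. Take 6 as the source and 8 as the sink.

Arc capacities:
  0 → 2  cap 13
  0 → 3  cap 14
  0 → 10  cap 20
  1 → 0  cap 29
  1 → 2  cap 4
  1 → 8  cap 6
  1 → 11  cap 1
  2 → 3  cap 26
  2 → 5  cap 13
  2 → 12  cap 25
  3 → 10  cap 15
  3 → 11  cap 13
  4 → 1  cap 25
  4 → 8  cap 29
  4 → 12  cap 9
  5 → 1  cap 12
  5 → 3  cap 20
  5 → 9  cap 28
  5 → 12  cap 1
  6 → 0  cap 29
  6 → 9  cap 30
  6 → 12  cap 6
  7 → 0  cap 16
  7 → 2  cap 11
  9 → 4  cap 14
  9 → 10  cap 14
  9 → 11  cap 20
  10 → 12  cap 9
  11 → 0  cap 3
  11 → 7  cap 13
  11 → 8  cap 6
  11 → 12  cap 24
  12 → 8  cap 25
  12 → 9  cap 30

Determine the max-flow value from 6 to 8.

Maximum flow value: 51

augment #1: 6→12→8 bottleneck 6, total now 6
augment #2: 6→9→4→8 bottleneck 14, total now 20
augment #3: 6→9→11→8 bottleneck 6, total now 26
augment #4: 6→0→2→12→8 bottleneck 13, total now 39
augment #5: 6→0→10→12→8 bottleneck 6, total now 45
augment #6: 6→0→10→12→2→5→1→8 bottleneck 3, total now 48
augment #7: 6→9→11→7→2→5→1→8 bottleneck 3, total now 51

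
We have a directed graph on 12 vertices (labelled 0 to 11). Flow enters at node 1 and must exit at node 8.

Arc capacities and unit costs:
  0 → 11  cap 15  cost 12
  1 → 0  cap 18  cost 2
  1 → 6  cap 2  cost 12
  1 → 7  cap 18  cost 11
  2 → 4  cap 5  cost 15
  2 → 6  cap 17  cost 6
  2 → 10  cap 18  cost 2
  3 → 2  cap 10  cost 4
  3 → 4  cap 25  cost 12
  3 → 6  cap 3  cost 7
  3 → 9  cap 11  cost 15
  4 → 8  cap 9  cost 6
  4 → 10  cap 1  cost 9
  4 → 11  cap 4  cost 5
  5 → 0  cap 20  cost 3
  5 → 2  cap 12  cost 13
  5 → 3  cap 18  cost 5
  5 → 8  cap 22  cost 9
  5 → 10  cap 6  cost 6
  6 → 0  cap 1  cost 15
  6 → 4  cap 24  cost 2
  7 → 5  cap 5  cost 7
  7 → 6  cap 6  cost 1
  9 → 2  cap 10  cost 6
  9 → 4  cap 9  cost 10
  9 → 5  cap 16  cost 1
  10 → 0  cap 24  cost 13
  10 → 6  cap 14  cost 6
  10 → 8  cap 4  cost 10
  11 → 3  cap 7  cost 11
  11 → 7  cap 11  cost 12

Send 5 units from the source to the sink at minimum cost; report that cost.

Minimum cost for 5 units: 100

shortest-cost path #1: 1→6→4→8 push 2 @ unit cost 20 (adds 40)
shortest-cost path #2: 1→7→6→4→8 push 3 @ unit cost 20 (adds 60)
total cost = 100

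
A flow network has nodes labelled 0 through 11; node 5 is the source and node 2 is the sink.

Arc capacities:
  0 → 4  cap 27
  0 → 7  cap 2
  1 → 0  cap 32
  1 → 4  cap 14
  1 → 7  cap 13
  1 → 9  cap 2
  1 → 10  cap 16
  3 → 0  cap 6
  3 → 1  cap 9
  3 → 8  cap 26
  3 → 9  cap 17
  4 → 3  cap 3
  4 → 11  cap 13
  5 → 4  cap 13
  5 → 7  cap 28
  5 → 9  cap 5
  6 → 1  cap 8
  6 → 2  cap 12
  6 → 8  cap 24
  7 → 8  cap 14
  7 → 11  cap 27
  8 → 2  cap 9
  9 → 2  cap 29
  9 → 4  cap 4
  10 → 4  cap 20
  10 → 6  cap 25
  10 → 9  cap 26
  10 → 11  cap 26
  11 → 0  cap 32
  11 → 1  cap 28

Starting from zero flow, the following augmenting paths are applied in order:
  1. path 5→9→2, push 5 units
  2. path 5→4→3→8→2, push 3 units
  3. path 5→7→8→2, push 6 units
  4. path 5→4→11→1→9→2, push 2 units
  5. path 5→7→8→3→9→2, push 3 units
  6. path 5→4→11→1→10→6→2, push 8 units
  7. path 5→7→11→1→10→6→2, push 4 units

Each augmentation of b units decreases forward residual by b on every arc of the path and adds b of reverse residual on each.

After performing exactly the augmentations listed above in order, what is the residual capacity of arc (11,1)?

after path 1 (5→9→2, push 5): res(11,1)=28
after path 2 (5→4→3→8→2, push 3): res(11,1)=28
after path 3 (5→7→8→2, push 6): res(11,1)=28
after path 4 (5→4→11→1→9→2, push 2): res(11,1)=26
after path 5 (5→7→8→3→9→2, push 3): res(11,1)=26
after path 6 (5→4→11→1→10→6→2, push 8): res(11,1)=18
after path 7 (5→7→11→1→10→6→2, push 4): res(11,1)=14

Residual capacity of (11,1): 14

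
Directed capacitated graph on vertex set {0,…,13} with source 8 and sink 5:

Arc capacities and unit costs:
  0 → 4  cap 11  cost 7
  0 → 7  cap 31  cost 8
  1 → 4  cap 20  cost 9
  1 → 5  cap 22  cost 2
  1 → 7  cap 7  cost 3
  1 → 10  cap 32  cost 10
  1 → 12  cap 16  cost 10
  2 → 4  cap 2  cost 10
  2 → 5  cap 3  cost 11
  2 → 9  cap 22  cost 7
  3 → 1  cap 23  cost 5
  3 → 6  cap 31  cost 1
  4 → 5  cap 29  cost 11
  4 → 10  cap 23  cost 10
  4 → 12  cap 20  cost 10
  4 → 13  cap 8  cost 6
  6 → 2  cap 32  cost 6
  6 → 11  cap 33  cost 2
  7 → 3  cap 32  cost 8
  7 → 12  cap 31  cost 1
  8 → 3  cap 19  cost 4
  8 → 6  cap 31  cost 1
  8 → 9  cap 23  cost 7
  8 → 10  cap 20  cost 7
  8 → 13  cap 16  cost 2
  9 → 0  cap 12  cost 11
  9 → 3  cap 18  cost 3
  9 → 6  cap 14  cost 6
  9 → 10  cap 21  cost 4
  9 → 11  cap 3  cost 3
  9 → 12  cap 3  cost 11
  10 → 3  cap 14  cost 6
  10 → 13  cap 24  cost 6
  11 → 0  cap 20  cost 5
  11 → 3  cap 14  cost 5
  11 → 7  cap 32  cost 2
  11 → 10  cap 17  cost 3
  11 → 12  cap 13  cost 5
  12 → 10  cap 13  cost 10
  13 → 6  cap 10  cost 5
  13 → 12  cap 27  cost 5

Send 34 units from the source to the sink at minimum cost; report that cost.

Minimum cost for 34 units: 542

shortest-cost path #1: 8→3→1→5 push 19 @ unit cost 11 (adds 209)
shortest-cost path #2: 8→6→11→3→1→5 push 3 @ unit cost 15 (adds 45)
shortest-cost path #3: 8→6→2→5 push 3 @ unit cost 18 (adds 54)
shortest-cost path #4: 8→6→11→0→4→5 push 9 @ unit cost 26 (adds 234)
total cost = 542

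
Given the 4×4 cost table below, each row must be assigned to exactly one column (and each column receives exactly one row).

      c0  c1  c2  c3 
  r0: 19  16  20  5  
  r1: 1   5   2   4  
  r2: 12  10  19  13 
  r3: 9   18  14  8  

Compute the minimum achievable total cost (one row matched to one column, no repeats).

optimal assignment: row0→col3 (cost 5), row1→col2 (cost 2), row2→col1 (cost 10), row3→col0 (cost 9)
total = 5 + 2 + 10 + 9 = 26

Minimum assignment cost: 26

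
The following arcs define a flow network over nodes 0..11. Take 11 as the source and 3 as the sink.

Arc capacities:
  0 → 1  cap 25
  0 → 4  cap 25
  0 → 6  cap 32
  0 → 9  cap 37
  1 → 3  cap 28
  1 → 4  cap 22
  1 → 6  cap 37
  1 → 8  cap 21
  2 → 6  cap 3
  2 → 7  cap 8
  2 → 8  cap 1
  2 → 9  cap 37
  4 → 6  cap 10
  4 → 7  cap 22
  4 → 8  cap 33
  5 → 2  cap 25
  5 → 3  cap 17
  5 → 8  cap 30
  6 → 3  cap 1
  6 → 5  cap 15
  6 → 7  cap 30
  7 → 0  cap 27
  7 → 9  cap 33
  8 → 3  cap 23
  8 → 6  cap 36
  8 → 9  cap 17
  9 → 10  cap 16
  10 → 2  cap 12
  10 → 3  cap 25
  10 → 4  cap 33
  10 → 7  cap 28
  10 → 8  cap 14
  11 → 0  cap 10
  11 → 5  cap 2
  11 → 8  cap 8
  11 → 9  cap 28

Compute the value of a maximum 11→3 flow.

augment #1: 11→5→3 bottleneck 2, total now 2
augment #2: 11→8→3 bottleneck 8, total now 10
augment #3: 11→0→1→3 bottleneck 10, total now 20
augment #4: 11→9→10→3 bottleneck 16, total now 36

Maximum flow value: 36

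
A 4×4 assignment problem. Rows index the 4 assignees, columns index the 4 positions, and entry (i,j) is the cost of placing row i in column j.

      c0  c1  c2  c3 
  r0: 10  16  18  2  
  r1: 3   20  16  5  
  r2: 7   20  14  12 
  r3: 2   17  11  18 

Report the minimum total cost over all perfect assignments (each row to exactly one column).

one of 2 optimal assignments: row0→col3 (cost 2), row1→col0 (cost 3), row2→col1 (cost 20), row3→col2 (cost 11)
total = 2 + 3 + 20 + 11 = 36

Minimum assignment cost: 36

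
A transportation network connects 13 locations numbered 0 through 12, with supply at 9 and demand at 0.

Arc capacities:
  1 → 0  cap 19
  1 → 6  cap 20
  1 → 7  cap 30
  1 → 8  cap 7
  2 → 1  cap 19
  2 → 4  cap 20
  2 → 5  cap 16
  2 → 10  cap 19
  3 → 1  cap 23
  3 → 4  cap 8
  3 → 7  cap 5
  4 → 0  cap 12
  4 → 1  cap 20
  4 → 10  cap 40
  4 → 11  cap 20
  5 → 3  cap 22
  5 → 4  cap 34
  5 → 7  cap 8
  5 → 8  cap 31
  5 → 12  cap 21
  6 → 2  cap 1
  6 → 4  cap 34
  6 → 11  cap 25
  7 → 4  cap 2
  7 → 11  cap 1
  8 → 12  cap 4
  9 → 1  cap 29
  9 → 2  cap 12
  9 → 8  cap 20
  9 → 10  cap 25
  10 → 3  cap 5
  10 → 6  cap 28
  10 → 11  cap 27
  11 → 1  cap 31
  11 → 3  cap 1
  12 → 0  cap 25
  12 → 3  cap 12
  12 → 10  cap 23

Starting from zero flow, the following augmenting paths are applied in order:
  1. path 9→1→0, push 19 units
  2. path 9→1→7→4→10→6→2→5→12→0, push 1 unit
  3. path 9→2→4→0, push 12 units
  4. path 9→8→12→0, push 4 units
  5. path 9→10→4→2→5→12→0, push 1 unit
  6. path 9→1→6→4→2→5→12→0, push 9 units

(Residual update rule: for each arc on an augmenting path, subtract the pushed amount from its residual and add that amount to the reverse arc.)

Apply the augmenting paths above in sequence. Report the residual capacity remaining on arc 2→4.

after path 1 (9→1→0, push 19): res(2,4)=20
after path 2 (9→1→7→4→10→6→2→5→12→0, push 1): res(2,4)=20
after path 3 (9→2→4→0, push 12): res(2,4)=8
after path 4 (9→8→12→0, push 4): res(2,4)=8
after path 5 (9→10→4→2→5→12→0, push 1): res(2,4)=9
after path 6 (9→1→6→4→2→5→12→0, push 9): res(2,4)=18

Residual capacity of (2,4): 18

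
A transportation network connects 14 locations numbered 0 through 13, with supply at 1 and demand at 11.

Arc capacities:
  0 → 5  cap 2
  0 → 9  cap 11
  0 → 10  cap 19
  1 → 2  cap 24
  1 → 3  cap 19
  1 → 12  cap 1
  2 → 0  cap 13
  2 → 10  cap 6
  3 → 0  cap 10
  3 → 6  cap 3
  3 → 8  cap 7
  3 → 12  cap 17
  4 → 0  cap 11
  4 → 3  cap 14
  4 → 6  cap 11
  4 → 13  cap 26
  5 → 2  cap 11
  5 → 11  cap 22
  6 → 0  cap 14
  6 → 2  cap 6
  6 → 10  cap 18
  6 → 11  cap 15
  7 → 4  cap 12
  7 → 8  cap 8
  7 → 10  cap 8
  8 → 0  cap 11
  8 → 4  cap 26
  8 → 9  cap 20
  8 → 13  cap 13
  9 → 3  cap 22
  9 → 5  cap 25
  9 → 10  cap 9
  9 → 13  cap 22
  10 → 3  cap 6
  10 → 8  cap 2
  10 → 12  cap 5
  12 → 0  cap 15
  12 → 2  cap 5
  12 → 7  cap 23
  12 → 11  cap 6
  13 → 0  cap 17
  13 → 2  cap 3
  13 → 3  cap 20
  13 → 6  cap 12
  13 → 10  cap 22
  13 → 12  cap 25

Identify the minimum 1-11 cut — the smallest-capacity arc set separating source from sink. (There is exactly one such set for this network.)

augment #1: 1→12→11 push 1
augment #2: 1→3→6→11 push 3
augment #3: 1→3→12→11 push 5
augment #4: 1→2→0→5→11 push 2
augment #5: 1→2→0→9→5→11 push 11
augment #6: 1→3→8→4→6→11 push 7
augment #7: 1→2→10→8→4→6→11 push 2
augment #8: 1→3→12→7→4→6→11 push 2
augment #9: 1→3→12→7→4→13→6→11 push 1
augment #10: 1→3→12→7→8→9→5→11 push 1
augment #11: 1→2→10→12→7→8→9→5→11 push 4
max flow = 39; residual-reachable set from 1 gives S-side
cut edges (S→T): {(1,3), (1,12), (2,0), (2,10)} total cap 39

Min-cut arcs: {(1,3), (1,12), (2,0), (2,10)} (total capacity 39)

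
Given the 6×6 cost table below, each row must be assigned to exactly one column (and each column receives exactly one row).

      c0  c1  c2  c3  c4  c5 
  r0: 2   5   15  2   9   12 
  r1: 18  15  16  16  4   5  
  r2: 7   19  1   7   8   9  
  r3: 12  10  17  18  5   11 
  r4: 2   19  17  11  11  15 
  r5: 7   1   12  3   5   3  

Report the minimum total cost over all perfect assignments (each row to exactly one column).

optimal assignment: row0→col3 (cost 2), row1→col5 (cost 5), row2→col2 (cost 1), row3→col4 (cost 5), row4→col0 (cost 2), row5→col1 (cost 1)
total = 2 + 5 + 1 + 5 + 2 + 1 = 16

Minimum assignment cost: 16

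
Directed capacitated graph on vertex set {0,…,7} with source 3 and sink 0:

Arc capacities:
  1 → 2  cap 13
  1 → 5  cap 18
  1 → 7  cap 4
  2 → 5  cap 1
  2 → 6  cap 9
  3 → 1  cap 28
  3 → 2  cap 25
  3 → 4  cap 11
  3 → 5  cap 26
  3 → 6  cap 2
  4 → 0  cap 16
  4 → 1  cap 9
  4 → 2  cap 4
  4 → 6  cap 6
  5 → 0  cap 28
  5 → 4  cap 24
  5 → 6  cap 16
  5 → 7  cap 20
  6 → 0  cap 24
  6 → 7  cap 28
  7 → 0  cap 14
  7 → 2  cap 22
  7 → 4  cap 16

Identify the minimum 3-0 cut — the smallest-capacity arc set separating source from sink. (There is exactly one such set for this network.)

Min-cut arcs: {(1,5), (1,7), (2,5), (2,6), (3,4), (3,5), (3,6)} (total capacity 71)

augment #1: 3→4→0 push 11
augment #2: 3→5→0 push 26
augment #3: 3→6→0 push 2
augment #4: 3→1→5→0 push 2
augment #5: 3→1→7→0 push 4
augment #6: 3→2→6→0 push 9
augment #7: 3→1→5→4→0 push 5
augment #8: 3→1→5→6→0 push 11
augment #9: 3→2→5→6→0 push 1
max flow = 71; residual-reachable set from 3 gives S-side
cut edges (S→T): {(1,5), (1,7), (2,5), (2,6), (3,4), (3,5), (3,6)} total cap 71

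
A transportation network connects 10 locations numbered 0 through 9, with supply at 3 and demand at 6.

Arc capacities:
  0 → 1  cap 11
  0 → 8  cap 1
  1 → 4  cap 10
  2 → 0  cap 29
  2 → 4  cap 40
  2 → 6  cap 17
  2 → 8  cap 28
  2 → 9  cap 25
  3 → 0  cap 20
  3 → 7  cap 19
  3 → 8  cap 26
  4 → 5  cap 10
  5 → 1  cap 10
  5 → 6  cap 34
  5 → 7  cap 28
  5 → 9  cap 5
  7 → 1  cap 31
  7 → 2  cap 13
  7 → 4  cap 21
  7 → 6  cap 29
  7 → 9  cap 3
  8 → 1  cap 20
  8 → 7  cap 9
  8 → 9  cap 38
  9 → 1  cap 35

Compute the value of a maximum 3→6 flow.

augment #1: 3→7→6 bottleneck 19, total now 19
augment #2: 3→8→7→6 bottleneck 9, total now 28
augment #3: 3→0→1→4→5→6 bottleneck 10, total now 38

Maximum flow value: 38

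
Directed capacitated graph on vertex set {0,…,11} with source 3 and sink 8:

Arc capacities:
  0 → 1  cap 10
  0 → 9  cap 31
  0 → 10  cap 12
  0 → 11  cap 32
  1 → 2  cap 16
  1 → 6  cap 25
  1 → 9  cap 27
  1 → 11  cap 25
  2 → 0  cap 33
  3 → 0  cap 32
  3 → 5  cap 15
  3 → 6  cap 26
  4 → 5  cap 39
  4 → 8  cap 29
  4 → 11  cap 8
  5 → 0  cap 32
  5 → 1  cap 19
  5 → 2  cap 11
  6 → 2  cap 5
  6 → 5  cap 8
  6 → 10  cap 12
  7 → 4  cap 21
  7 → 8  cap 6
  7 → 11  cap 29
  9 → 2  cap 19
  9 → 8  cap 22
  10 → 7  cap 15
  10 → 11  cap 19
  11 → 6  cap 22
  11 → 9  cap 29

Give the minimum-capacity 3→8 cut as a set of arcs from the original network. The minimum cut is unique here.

augment #1: 3→0→9→8 push 22
augment #2: 3→0→10→7→8 push 6
augment #3: 3→0→10→7→4→8 push 4
augment #4: 3→6→10→7→4→8 push 5
max flow = 37; residual-reachable set from 3 gives S-side
cut edges (S→T): {(9,8), (10,7)} total cap 37

Min-cut arcs: {(9,8), (10,7)} (total capacity 37)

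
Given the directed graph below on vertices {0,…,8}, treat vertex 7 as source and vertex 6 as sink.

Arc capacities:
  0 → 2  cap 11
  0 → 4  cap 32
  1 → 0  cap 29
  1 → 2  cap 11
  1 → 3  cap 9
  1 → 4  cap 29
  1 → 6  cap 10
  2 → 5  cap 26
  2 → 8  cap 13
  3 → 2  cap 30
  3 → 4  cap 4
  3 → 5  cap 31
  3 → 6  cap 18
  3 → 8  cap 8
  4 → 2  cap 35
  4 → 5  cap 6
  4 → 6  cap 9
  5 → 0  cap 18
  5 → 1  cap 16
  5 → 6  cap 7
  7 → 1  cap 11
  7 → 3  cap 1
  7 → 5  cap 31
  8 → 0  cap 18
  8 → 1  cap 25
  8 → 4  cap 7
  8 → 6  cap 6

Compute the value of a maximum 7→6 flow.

Maximum flow value: 42

augment #1: 7→1→6 bottleneck 10, total now 10
augment #2: 7→3→6 bottleneck 1, total now 11
augment #3: 7→5→6 bottleneck 7, total now 18
augment #4: 7→1→3→6 bottleneck 1, total now 19
augment #5: 7→5→0→4→6 bottleneck 9, total now 28
augment #6: 7→5→1→3→6 bottleneck 8, total now 36
augment #7: 7→5→0→2→8→6 bottleneck 6, total now 42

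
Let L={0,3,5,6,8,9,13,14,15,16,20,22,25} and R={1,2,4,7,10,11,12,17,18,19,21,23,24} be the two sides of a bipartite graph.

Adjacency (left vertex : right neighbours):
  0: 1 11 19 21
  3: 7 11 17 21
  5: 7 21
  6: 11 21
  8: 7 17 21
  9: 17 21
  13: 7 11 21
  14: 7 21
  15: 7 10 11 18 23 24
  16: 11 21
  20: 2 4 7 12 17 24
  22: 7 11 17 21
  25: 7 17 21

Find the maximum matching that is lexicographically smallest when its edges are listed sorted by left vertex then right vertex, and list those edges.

Lex-smallest maximum matching: {(0,1), (3,7), (5,21), (6,11), (8,17), (15,10), (20,2)}

|M| = 7 (so the lex-smallest maximum matching has 7 edges)
process left vertices in ascending order; for each, take the smallest-labelled available neighbour that still permits 7 edges overall, or leave it unmatched if none does
lex-smallest matching: {0-1, 3-7, 5-21, 6-11, 8-17, 15-10, 20-2}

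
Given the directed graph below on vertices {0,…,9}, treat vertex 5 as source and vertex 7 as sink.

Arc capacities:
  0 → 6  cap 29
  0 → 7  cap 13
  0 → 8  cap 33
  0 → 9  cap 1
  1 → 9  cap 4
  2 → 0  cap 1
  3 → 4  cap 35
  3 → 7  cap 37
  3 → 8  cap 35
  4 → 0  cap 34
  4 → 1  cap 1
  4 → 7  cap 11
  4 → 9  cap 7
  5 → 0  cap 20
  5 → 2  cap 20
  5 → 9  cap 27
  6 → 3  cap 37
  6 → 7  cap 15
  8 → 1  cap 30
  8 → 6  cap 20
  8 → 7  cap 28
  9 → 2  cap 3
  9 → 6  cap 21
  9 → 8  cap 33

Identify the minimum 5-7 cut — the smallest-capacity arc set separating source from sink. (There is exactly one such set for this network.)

Min-cut arcs: {(2,0), (5,0), (5,9)} (total capacity 48)

augment #1: 5→0→7 push 13
augment #2: 5→0→6→7 push 7
augment #3: 5→9→6→7 push 8
augment #4: 5→9→8→7 push 19
augment #5: 5→2→0→8→7 push 1
max flow = 48; residual-reachable set from 5 gives S-side
cut edges (S→T): {(2,0), (5,0), (5,9)} total cap 48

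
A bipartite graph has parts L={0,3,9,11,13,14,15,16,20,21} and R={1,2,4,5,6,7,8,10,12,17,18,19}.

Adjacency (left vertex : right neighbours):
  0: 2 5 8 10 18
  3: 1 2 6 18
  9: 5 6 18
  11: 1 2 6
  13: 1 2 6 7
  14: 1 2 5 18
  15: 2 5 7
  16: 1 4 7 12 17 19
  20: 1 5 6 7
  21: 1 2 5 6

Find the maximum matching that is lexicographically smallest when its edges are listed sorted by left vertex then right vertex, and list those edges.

|M| = 8 (so the lex-smallest maximum matching has 8 edges)
process left vertices in ascending order; for each, take the smallest-labelled available neighbour that still permits 8 edges overall, or leave it unmatched if none does
lex-smallest matching: {0-8, 3-1, 9-5, 11-2, 13-6, 14-18, 15-7, 16-4}

Lex-smallest maximum matching: {(0,8), (3,1), (9,5), (11,2), (13,6), (14,18), (15,7), (16,4)}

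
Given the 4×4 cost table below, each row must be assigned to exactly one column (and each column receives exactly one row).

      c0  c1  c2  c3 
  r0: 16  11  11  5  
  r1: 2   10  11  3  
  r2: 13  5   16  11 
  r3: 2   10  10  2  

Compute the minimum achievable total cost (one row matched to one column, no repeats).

optimal assignment: row0→col2 (cost 11), row1→col0 (cost 2), row2→col1 (cost 5), row3→col3 (cost 2)
total = 11 + 2 + 5 + 2 = 20

Minimum assignment cost: 20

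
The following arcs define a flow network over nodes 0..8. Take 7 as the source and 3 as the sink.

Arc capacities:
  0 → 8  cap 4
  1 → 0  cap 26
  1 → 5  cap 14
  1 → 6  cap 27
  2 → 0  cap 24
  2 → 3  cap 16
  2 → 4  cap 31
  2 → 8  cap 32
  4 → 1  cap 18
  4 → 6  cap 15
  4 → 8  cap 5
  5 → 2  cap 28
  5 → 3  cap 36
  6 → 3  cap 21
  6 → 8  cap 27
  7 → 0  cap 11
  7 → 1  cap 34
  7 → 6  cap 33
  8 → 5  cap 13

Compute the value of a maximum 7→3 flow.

Maximum flow value: 48

augment #1: 7→6→3 bottleneck 21, total now 21
augment #2: 7→1→5→3 bottleneck 14, total now 35
augment #3: 7→0→8→5→3 bottleneck 4, total now 39
augment #4: 7→6→8→5→3 bottleneck 9, total now 48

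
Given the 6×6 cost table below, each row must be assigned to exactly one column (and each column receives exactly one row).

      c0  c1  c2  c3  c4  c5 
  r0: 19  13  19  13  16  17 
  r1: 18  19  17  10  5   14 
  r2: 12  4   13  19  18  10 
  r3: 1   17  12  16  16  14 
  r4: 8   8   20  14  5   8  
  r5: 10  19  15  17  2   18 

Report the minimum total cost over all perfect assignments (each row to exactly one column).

optimal assignment: row0→col2 (cost 19), row1→col3 (cost 10), row2→col1 (cost 4), row3→col0 (cost 1), row4→col5 (cost 8), row5→col4 (cost 2)
total = 19 + 10 + 4 + 1 + 8 + 2 = 44

Minimum assignment cost: 44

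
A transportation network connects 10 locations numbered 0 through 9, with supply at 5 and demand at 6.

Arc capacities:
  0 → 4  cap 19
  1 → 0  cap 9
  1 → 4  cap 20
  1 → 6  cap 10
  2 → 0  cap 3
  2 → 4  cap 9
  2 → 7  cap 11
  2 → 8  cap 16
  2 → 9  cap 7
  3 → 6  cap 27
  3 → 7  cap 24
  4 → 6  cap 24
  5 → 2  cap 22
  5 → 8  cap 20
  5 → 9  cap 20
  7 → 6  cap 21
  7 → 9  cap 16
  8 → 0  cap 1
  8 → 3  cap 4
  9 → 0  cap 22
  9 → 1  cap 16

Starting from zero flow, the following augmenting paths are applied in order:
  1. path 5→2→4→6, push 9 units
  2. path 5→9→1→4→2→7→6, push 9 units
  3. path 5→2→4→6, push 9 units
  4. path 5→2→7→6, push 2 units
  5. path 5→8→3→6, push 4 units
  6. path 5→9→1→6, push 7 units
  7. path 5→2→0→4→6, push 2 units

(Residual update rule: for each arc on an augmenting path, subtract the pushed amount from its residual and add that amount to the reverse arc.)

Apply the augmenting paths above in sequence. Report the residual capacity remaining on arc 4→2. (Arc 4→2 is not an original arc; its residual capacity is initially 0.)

after path 1 (5→2→4→6, push 9): res(4,2)=9
after path 2 (5→9→1→4→2→7→6, push 9): res(4,2)=0
after path 3 (5→2→4→6, push 9): res(4,2)=9
after path 4 (5→2→7→6, push 2): res(4,2)=9
after path 5 (5→8→3→6, push 4): res(4,2)=9
after path 6 (5→9→1→6, push 7): res(4,2)=9
after path 7 (5→2→0→4→6, push 2): res(4,2)=9

Residual capacity of (4,2): 9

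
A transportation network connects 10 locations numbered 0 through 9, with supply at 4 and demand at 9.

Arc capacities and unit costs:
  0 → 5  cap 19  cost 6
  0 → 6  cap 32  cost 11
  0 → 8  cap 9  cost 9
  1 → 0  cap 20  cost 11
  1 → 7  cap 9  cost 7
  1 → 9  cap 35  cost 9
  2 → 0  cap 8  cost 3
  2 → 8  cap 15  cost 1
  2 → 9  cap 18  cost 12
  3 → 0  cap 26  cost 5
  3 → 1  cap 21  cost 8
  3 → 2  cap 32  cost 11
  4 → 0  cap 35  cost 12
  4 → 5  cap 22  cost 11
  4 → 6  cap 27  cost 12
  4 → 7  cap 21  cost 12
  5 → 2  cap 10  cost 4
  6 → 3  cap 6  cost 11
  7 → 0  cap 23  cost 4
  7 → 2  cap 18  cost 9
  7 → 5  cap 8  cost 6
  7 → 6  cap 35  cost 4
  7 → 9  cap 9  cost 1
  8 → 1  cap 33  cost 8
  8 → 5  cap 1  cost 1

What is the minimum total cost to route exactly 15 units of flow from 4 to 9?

Minimum cost for 15 units: 279

shortest-cost path #1: 4→7→9 push 9 @ unit cost 13 (adds 117)
shortest-cost path #2: 4→5→2→9 push 6 @ unit cost 27 (adds 162)
total cost = 279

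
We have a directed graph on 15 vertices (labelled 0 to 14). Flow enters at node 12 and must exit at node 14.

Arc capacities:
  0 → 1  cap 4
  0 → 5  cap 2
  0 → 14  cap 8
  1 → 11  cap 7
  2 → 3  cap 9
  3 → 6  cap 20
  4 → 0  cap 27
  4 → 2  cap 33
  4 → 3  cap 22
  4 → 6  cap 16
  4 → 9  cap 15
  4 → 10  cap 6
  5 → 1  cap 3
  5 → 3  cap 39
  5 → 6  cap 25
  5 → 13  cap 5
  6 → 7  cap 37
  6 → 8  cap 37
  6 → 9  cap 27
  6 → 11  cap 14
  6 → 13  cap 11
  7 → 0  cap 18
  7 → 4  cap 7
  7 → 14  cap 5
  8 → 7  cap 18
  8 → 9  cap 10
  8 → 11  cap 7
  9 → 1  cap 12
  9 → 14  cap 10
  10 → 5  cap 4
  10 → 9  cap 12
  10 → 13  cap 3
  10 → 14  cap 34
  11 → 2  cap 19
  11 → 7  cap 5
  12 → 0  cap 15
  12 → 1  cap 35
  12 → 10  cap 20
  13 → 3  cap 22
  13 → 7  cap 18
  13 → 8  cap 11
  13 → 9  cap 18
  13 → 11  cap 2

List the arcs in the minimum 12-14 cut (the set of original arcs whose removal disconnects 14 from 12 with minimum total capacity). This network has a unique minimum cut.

augment #1: 12→0→14 push 8
augment #2: 12→10→14 push 20
augment #3: 12→1→11→7→14 push 5
augment #4: 12→0→5→6→9→14 push 2
augment #5: 12→1→11→2→3→6→9→14 push 2
max flow = 37; residual-reachable set from 12 gives S-side
cut edges (S→T): {(0,5), (0,14), (1,11), (12,10)} total cap 37

Min-cut arcs: {(0,5), (0,14), (1,11), (12,10)} (total capacity 37)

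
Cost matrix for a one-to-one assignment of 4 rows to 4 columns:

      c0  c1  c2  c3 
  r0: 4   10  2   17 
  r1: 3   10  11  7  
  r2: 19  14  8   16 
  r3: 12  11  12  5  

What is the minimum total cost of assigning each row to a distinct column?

Minimum assignment cost: 24

optimal assignment: row0→col2 (cost 2), row1→col0 (cost 3), row2→col1 (cost 14), row3→col3 (cost 5)
total = 2 + 3 + 14 + 5 = 24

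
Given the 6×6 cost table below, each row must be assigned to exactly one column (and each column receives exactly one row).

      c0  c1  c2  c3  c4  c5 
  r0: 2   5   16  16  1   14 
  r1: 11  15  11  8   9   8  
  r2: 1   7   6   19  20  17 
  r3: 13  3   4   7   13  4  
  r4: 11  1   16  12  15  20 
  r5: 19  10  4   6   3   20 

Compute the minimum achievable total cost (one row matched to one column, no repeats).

Minimum assignment cost: 19

optimal assignment: row0→col4 (cost 1), row1→col3 (cost 8), row2→col0 (cost 1), row3→col5 (cost 4), row4→col1 (cost 1), row5→col2 (cost 4)
total = 1 + 8 + 1 + 4 + 1 + 4 = 19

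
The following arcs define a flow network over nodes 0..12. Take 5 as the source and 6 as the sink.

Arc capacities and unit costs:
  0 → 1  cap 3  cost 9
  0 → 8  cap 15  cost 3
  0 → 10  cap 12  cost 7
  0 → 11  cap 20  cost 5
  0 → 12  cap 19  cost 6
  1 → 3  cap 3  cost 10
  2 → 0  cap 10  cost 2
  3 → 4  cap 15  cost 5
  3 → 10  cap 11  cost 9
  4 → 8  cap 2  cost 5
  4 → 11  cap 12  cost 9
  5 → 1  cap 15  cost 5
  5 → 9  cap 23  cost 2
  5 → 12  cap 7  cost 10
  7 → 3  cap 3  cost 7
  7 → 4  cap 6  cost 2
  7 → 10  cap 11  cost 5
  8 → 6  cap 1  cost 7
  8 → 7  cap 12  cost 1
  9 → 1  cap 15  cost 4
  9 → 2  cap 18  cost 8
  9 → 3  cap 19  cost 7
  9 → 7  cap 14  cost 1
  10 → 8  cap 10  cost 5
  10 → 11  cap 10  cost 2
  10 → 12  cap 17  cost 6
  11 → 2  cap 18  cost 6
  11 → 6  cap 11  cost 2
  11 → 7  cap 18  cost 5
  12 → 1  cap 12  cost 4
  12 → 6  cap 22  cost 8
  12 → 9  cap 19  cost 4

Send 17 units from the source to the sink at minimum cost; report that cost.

shortest-cost path #1: 5→9→7→10→11→6 push 10 @ unit cost 12 (adds 120)
shortest-cost path #2: 5→9→7→4→11→6 push 1 @ unit cost 16 (adds 16)
shortest-cost path #3: 5→9→7→4→8→6 push 1 @ unit cost 17 (adds 17)
shortest-cost path #4: 5→12→6 push 5 @ unit cost 18 (adds 90)
total cost = 243

Minimum cost for 17 units: 243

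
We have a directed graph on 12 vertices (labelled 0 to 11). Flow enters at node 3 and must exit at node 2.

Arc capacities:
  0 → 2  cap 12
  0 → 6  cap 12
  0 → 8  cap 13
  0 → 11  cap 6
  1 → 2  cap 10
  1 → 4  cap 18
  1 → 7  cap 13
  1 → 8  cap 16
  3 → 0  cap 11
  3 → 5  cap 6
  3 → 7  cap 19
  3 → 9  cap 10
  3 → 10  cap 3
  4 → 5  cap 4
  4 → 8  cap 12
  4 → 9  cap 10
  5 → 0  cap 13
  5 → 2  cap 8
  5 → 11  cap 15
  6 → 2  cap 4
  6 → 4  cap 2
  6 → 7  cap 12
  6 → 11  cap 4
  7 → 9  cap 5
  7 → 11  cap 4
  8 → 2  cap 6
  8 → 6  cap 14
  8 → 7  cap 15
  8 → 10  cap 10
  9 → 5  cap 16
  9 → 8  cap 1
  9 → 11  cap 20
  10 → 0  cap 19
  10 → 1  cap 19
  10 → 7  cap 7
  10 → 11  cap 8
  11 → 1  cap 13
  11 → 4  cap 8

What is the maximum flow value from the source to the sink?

Maximum flow value: 39

augment #1: 3→0→2 bottleneck 11, total now 11
augment #2: 3→5→2 bottleneck 6, total now 17
augment #3: 3→9→5→2 bottleneck 2, total now 19
augment #4: 3→9→8→2 bottleneck 1, total now 20
augment #5: 3→10→0→2 bottleneck 1, total now 21
augment #6: 3→10→1→2 bottleneck 2, total now 23
augment #7: 3→7→11→1→2 bottleneck 4, total now 27
augment #8: 3→9→11→1→2 bottleneck 4, total now 31
augment #9: 3→9→5→0→6→2 bottleneck 3, total now 34
augment #10: 3→7→9→5→0→6→2 bottleneck 1, total now 35
augment #11: 3→7→9→5→0→8→2 bottleneck 4, total now 39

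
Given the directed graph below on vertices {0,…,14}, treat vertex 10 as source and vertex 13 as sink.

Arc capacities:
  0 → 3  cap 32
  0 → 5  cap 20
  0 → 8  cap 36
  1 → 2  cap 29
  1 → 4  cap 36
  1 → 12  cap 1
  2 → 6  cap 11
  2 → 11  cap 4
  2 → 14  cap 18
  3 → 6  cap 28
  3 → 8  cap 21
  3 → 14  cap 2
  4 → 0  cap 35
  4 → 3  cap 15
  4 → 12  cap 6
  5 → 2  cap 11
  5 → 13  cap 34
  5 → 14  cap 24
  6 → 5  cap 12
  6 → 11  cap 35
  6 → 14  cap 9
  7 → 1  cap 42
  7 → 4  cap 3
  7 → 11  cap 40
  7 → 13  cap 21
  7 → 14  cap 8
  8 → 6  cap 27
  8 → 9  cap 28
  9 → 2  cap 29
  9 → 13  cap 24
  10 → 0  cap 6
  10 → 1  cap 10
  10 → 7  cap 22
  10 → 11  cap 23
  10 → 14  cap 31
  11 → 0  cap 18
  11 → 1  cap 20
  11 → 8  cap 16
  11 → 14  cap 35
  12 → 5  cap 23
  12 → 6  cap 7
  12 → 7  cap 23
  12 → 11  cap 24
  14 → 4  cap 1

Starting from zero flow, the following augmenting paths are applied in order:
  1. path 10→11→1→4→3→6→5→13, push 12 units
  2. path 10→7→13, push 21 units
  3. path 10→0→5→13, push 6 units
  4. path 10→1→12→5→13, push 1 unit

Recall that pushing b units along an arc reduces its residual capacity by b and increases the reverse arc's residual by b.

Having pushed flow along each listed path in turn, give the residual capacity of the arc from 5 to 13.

after path 1 (10→11→1→4→3→6→5→13, push 12): res(5,13)=22
after path 2 (10→7→13, push 21): res(5,13)=22
after path 3 (10→0→5→13, push 6): res(5,13)=16
after path 4 (10→1→12→5→13, push 1): res(5,13)=15

Residual capacity of (5,13): 15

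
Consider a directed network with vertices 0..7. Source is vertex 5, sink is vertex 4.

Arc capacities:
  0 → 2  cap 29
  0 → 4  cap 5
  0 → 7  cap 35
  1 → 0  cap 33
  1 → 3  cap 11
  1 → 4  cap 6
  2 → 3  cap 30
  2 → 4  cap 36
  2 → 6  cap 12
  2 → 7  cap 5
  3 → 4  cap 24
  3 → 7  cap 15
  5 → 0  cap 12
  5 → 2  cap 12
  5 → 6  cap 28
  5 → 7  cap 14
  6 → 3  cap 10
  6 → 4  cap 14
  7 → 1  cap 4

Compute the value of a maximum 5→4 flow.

Maximum flow value: 52

augment #1: 5→0→4 bottleneck 5, total now 5
augment #2: 5→2→4 bottleneck 12, total now 17
augment #3: 5→6→4 bottleneck 14, total now 31
augment #4: 5→0→2→4 bottleneck 7, total now 38
augment #5: 5→6→3→4 bottleneck 10, total now 48
augment #6: 5→7→1→4 bottleneck 4, total now 52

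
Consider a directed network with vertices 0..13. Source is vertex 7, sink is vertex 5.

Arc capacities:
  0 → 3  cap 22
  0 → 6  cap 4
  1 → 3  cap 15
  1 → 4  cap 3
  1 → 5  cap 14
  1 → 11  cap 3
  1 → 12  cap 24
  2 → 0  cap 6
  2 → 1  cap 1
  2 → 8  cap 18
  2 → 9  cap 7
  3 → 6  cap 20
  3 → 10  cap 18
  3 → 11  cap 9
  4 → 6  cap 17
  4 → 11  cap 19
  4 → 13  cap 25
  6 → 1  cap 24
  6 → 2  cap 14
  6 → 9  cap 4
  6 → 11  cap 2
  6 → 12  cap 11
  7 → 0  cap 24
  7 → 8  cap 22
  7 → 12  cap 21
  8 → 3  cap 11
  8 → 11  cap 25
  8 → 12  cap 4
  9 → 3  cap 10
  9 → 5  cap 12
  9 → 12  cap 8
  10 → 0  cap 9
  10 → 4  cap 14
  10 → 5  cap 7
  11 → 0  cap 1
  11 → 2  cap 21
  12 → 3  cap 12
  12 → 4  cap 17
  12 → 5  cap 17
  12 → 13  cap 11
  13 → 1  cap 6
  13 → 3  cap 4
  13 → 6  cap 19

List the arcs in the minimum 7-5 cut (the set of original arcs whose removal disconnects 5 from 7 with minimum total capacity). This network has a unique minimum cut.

Min-cut arcs: {(1,5), (2,9), (6,9), (10,5), (12,5)} (total capacity 49)

augment #1: 7→12→5 push 17
augment #2: 7→0→3→10→5 push 7
augment #3: 7→0→6→1→5 push 4
augment #4: 7→12→13→1→5 push 4
augment #5: 7→0→3→6→1→5 push 6
augment #6: 7→0→3→6→9→5 push 4
augment #7: 7→8→11→2→9→5 push 7
max flow = 49; residual-reachable set from 7 gives S-side
cut edges (S→T): {(1,5), (2,9), (6,9), (10,5), (12,5)} total cap 49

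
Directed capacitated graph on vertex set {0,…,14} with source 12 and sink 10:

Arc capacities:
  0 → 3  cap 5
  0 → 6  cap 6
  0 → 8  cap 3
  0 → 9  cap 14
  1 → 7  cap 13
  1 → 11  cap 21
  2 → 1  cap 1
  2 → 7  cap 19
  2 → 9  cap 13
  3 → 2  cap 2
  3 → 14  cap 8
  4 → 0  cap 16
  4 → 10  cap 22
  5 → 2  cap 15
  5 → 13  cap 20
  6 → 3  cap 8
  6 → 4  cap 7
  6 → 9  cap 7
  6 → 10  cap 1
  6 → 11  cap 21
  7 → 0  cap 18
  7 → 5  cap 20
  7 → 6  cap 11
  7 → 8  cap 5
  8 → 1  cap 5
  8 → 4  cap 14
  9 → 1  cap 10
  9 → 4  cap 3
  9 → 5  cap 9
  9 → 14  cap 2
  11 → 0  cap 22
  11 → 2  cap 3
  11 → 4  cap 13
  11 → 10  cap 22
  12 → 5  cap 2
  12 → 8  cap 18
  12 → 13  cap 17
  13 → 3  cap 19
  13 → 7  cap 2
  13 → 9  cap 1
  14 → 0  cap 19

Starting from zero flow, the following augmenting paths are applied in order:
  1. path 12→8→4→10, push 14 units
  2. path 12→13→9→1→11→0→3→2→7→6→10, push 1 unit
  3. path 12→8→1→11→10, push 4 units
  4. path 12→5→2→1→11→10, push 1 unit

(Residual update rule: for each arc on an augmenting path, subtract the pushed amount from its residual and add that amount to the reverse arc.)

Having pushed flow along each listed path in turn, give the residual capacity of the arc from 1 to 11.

Residual capacity of (1,11): 15

after path 1 (12→8→4→10, push 14): res(1,11)=21
after path 2 (12→13→9→1→11→0→3→2→7→6→10, push 1): res(1,11)=20
after path 3 (12→8→1→11→10, push 4): res(1,11)=16
after path 4 (12→5→2→1→11→10, push 1): res(1,11)=15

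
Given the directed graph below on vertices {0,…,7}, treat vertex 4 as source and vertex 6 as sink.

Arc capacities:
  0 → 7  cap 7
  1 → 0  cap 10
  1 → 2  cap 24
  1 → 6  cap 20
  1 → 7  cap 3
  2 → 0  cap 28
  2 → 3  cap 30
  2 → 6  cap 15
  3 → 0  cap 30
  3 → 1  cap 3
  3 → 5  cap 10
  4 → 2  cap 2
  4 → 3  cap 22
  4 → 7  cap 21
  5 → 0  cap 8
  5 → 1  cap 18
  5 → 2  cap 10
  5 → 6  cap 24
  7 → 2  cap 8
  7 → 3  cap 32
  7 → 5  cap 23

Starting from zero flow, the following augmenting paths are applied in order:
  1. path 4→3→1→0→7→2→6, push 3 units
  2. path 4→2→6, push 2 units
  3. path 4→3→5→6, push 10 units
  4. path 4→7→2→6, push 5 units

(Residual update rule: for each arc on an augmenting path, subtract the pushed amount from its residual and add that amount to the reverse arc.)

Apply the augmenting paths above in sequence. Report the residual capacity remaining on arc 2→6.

after path 1 (4→3→1→0→7→2→6, push 3): res(2,6)=12
after path 2 (4→2→6, push 2): res(2,6)=10
after path 3 (4→3→5→6, push 10): res(2,6)=10
after path 4 (4→7→2→6, push 5): res(2,6)=5

Residual capacity of (2,6): 5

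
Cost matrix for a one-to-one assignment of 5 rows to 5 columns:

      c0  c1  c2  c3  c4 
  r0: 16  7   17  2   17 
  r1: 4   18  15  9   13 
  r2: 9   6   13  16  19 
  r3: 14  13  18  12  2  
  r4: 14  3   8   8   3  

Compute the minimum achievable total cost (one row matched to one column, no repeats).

Minimum assignment cost: 22

optimal assignment: row0→col3 (cost 2), row1→col0 (cost 4), row2→col1 (cost 6), row3→col4 (cost 2), row4→col2 (cost 8)
total = 2 + 4 + 6 + 2 + 8 = 22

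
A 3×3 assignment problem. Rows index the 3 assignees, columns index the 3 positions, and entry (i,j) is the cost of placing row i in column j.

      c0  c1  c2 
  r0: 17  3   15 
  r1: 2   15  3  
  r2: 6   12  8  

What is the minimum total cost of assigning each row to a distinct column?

Minimum assignment cost: 12

optimal assignment: row0→col1 (cost 3), row1→col2 (cost 3), row2→col0 (cost 6)
total = 3 + 3 + 6 = 12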